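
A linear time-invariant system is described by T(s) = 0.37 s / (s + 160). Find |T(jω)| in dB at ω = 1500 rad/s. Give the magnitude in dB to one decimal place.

|j1500| = 1500
|j1500 + 160| = √(1500² + 160²) = 1509
|T(j1500)| = 0.37 × 1500 / 1509 = 0.36791
20 log₁₀(0.36791) = -8.69 dB

-8.7 dB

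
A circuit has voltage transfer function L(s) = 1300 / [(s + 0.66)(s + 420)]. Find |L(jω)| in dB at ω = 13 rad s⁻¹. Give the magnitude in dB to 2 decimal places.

|j13 + 0.66| = √(13² + 0.66²) = 13.02
|j13 + 420| = √(13² + 420²) = 420.2
|L(j13)| = 1300 / (13.02 × 420.2) = 0.23768
20 log₁₀(0.23768) = -12.480 dB

-12.48 dB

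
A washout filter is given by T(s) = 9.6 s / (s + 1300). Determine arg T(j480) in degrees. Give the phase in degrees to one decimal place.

∠(j480) = 90.00°
∠(j480 + 1300) = arctan(480/1300) = 20.27°
∠T(j480) = 90.00° − 20.27° = 69.73°

69.7°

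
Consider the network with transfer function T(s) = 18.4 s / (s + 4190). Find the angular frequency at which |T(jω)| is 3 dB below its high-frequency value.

4190 rad s⁻¹

For a single-pole high-pass, the −3 dB point is at the pole: ω = 4190 rad s⁻¹.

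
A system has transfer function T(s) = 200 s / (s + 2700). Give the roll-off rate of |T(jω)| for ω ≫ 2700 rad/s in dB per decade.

0 dB/decade

With 1 zero and 1 pole, the high-frequency asymptotic slope is 20 × (1 − 1) = 0 dB/decade.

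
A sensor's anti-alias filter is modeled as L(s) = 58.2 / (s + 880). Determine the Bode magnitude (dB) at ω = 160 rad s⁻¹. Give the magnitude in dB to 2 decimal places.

|j160 + 880| = √(160² + 880²) = 894.4
|L(j160)| = 58.2 / 894.4 = 0.06507
20 log₁₀(0.06507) = -23.732 dB

-23.73 dB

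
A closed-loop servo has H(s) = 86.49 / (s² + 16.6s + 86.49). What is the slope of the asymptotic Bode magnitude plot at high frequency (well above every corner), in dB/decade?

With 0 zeros and 2 poles, the high-frequency asymptotic slope is 20 × (0 − 2) = -40 dB/decade.

-40 dB/decade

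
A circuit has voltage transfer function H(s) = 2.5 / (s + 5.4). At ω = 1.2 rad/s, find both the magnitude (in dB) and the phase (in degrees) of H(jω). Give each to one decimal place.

|j1.2 + 5.4| = √(1.2² + 5.4²) = 5.532
|H(j1.2)| = 2.5 / 5.532 = 0.45194
20 log₁₀(0.45194) = -6.90 dB
∠(j1.2 + 5.4) = arctan(1.2/5.4) = 12.53°
∠H(j1.2) = −12.53° = -12.53°

|H| = -6.9 dB, ∠H = -12.5°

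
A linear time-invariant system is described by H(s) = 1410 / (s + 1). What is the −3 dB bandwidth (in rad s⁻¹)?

1 rad s⁻¹

For a single-pole low-pass, the −3 dB point is at the pole: ω = 1 rad s⁻¹.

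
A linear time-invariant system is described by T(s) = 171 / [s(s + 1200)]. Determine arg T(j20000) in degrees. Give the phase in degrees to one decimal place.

-176.6 deg

∠(j20000 + 1200) = arctan(20000/1200) = 86.57°
∠(j20000) = 90.00°
∠T(j20000) = − (86.57° + 90.00°) = -176.57°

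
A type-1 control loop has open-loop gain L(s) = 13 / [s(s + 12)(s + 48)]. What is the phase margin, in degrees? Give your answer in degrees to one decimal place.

89.9°

Gain crossover: |L(jω)| = 1 at ω ≈ 0.0226 rad/s.
∠L(j0.0226) = −90° − arctan(0.0226/12) − arctan(0.0226/48) ≈ -90.13°
PM = 180° + (-90.13°) = 89.87°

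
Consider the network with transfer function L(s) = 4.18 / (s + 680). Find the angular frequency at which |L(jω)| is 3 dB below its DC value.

For a single-pole low-pass, the −3 dB point is at the pole: ω = 680 rad/s.

680 rad/s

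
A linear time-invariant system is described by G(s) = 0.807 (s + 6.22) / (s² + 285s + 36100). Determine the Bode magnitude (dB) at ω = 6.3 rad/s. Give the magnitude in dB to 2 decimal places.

|j6.3 + 6.22| = √(6.3² + 6.22²) = 8.853
|(j6.3)² + 285(j6.3) + 36100| = |36060 + j1795.5| = 3.61e+04
|G(j6.3)| = 0.807 × 8.853 / 3.61e+04 = 0.00019788
20 log₁₀(0.00019788) = -74.072 dB

-74.07 dB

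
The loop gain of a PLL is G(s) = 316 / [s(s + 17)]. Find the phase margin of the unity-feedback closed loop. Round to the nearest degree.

Gain crossover: |G(jω)| = 1 at ω ≈ 14.2 rad s⁻¹.
∠G(j14.2) = −90° − arctan(14.2/17) ≈ -129.96°
PM = 180° + (-129.96°) = 50.04°

50 deg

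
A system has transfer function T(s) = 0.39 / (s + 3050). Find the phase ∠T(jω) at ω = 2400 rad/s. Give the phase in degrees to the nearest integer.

-38 deg

∠(j2400 + 3050) = arctan(2400/3050) = 38.20°
∠T(j2400) = −38.20° = -38.20°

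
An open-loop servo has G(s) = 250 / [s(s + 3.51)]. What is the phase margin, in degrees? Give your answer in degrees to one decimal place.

Gain crossover: |G(jω)| = 1 at ω ≈ 15.6 rad/s.
∠G(j15.6) = −90° − arctan(15.6/3.51) ≈ -167.33°
PM = 180° + (-167.33°) = 12.67°

12.7°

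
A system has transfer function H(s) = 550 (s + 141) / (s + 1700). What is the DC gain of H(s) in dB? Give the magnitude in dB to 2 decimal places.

33.18 dB

H(0) = 550 × 141 / 1700 = 45.618
20 log₁₀(45.618) = 33.183 dB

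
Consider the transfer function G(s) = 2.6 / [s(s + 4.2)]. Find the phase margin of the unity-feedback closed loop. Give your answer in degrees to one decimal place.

Gain crossover: |G(jω)| = 1 at ω ≈ 0.613 rad/s.
∠G(j0.613) = −90° − arctan(0.613/4.2) ≈ -98.30°
PM = 180° + (-98.30°) = 81.70°

81.7 deg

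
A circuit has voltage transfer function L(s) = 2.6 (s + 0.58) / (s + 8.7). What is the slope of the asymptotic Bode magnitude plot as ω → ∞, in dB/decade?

With 1 zero and 1 pole, the high-frequency asymptotic slope is 20 × (1 − 1) = 0 dB/decade.

0 dB/decade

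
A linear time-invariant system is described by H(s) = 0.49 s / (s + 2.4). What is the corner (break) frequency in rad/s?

The single real pole at s = −2.4 gives a corner at ω = 2.4 rad/s.

2.4 rad/s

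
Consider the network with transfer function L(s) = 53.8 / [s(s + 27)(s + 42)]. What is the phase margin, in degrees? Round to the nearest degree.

90 deg

Gain crossover: |L(jω)| = 1 at ω ≈ 0.0474 rad s⁻¹.
∠L(j0.0474) = −90° − arctan(0.0474/27) − arctan(0.0474/42) ≈ -90.17°
PM = 180° + (-90.17°) = 89.83°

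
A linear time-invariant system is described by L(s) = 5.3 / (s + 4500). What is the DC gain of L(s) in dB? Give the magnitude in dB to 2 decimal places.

L(0) = 5.3 / 4500 = 0.0011778
20 log₁₀(0.0011778) = -58.579 dB

-58.58 dB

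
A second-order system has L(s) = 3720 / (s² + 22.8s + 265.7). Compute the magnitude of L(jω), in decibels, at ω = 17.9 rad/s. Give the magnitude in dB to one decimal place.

|(j17.9)² + 22.8(j17.9) + 265.7| = |-54.71 + j408.12| = 411.8
|L(j17.9)| = 3720 / 411.8 = 9.0342
20 log₁₀(9.0342) = 19.12 dB

19.1 dB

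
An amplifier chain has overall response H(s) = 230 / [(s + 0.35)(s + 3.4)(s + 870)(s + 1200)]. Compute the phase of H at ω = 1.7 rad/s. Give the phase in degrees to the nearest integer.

-105°

∠(j1.7 + 0.35) = arctan(1.7/0.35) = 78.37°
∠(j1.7 + 3.4) = arctan(1.7/3.4) = 26.57°
∠(j1.7 + 870) = arctan(1.7/870) = 0.11°
∠(j1.7 + 1200) = arctan(1.7/1200) = 0.08°
∠H(j1.7) = − (78.37° + 26.57° + 0.11° + 0.08°) = -105.12°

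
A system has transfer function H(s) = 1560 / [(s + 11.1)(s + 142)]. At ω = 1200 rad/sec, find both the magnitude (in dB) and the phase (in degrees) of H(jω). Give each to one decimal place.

|j1200 + 11.1| = √(1200² + 11.1²) = 1200
|j1200 + 142| = √(1200² + 142²) = 1208
|H(j1200)| = 1560 / (1200 × 1208) = 0.0010758
20 log₁₀(0.0010758) = -59.37 dB
∠(j1200 + 11.1) = arctan(1200/11.1) = 89.47°
∠(j1200 + 142) = arctan(1200/142) = 83.25°
∠H(j1200) = − (89.47° + 83.25°) = -172.72°

|H| = -59.4 dB, ∠H = -172.7°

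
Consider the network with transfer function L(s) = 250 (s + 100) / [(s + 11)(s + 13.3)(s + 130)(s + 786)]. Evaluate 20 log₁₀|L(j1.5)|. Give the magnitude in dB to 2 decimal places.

|j1.5 + 100| = √(1.5² + 100²) = 100
|j1.5 + 11| = √(1.5² + 11²) = 11.1
|j1.5 + 13.3| = √(1.5² + 13.3²) = 13.38
|j1.5 + 130| = √(1.5² + 130²) = 130
|j1.5 + 786| = √(1.5² + 786²) = 786
|L(j1.5)| = 250 × 100 / (11.1 × 13.38 × 130 × 786) = 0.0016467
20 log₁₀(0.0016467) = -55.668 dB

-55.67 dB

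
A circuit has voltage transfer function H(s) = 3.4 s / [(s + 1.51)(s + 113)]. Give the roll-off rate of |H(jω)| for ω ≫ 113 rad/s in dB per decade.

With 1 zero and 2 poles, the high-frequency asymptotic slope is 20 × (1 − 2) = -20 dB/decade.

-20 dB/decade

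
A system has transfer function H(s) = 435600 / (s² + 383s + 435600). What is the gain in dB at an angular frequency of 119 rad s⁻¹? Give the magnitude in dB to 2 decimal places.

0.24 dB

|(j119)² + 383(j119) + 435600| = |4.2144e+05 + j45577| = 4.239e+05
|H(j119)| = 435600 / 4.239e+05 = 1.0276
20 log₁₀(1.0276) = 0.237 dB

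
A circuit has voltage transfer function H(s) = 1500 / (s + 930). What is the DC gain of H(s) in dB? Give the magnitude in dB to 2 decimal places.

4.15 dB

H(0) = 1500 / 930 = 1.6129
20 log₁₀(1.6129) = 4.152 dB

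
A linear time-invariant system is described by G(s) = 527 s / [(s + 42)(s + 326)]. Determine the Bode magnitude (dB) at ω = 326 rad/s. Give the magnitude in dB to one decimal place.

1.1 dB

|j326| = 326
|j326 + 42| = √(326² + 42²) = 328.7
|j326 + 326| = √(326² + 326²) = 461
|G(j326)| = 527 × 326 / (328.7 × 461) = 1.1337
20 log₁₀(1.1337) = 1.09 dB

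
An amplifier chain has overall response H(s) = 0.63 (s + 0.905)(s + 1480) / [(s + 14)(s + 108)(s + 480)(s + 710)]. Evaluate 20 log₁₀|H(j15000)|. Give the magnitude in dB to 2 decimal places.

-171.03 dB

|j15000 + 0.905| = √(15000² + 0.905²) = 1.5e+04
|j15000 + 1480| = √(15000² + 1480²) = 1.507e+04
|j15000 + 14| = √(15000² + 14²) = 1.5e+04
|j15000 + 108| = √(15000² + 108²) = 1.5e+04
|j15000 + 480| = √(15000² + 480²) = 1.501e+04
|j15000 + 710| = √(15000² + 710²) = 1.502e+04
|H(j15000)| = 0.63 × 1.5e+04 × 1.507e+04 / (1.5e+04 × 1.5e+04 × 1.501e+04 × 1.502e+04) = 2.8089e-09
20 log₁₀(2.8089e-09) = -171.029 dB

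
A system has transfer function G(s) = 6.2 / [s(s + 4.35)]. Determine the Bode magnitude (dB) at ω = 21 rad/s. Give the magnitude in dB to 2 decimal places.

|j21 + 4.35| = √(21² + 4.35²) = 21.45
|j21| = 21
|G(j21)| = 6.2 / (21.45 × 21) = 0.013767
20 log₁₀(0.013767) = -37.223 dB

-37.22 dB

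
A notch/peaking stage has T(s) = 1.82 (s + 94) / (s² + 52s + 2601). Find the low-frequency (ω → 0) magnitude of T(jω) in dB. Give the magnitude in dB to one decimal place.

-23.6 dB

T(0) = 1.82 × 94 / 2601 = 0.065775
20 log₁₀(0.065775) = -23.64 dB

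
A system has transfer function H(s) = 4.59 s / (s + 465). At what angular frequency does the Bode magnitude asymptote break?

The single real pole at s = −465 gives a corner at ω = 465 rad/s.

465 rad/s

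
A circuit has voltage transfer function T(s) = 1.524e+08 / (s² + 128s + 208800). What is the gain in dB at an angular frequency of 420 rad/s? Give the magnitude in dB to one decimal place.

67.7 dB

|(j420)² + 128(j420) + 208800| = |32400 + j53760| = 6.277e+04
|T(j420)| = 1.524e+08 / 6.277e+04 = 2428
20 log₁₀(2428) = 67.70 dB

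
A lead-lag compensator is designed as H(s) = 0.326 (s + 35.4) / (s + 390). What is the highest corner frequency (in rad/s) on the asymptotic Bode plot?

390 rad/s

Break frequencies occur at each pole and zero magnitude: 35.4 rad/s, 390 rad/s.
The highest is 390 rad/s.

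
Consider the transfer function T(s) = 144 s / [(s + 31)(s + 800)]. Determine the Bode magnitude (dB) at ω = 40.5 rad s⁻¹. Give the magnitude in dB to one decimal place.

-16.9 dB

|j40.5| = 40.5
|j40.5 + 31| = √(40.5² + 31²) = 51
|j40.5 + 800| = √(40.5² + 800²) = 801
|T(j40.5)| = 144 × 40.5 / (51 × 801) = 0.14275
20 log₁₀(0.14275) = -16.91 dB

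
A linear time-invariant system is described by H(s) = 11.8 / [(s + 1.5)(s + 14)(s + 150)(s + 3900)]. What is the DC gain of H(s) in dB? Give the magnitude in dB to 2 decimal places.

H(0) = 11.8 / (1.5 × 14 × 150 × 3900) = 9.6052e-07
20 log₁₀(9.6052e-07) = -120.350 dB

-120.35 dB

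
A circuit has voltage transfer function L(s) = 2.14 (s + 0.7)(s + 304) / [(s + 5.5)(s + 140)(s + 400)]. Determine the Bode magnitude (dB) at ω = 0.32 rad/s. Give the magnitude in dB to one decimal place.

|j0.32 + 0.7| = √(0.32² + 0.7²) = 0.7697
|j0.32 + 304| = √(0.32² + 304²) = 304
|j0.32 + 5.5| = √(0.32² + 5.5²) = 5.509
|j0.32 + 140| = √(0.32² + 140²) = 140
|j0.32 + 400| = √(0.32² + 400²) = 400
|L(j0.32)| = 2.14 × 0.7697 × 304 / (5.509 × 140 × 400) = 0.001623
20 log₁₀(0.001623) = -55.79 dB

-55.8 dB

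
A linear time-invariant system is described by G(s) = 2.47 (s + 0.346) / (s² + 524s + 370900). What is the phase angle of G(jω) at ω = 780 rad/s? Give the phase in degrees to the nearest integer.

-30°

∠(j780 + 0.346) = arctan(780/0.346) = 89.97°
∠[(j780)² + 524(j780) + 370900] = ∠[-2.375e+05 + j4.0872e+05] = 120.16°
∠G(j780) = 89.97° − 120.16° = -30.19°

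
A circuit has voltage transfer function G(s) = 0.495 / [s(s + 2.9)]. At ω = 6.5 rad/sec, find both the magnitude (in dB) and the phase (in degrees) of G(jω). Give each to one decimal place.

|G| = -39.4 dB, ∠G = -156.0°

|j6.5 + 2.9| = √(6.5² + 2.9²) = 7.118
|j6.5| = 6.5
|G(j6.5)| = 0.495 / (7.118 × 6.5) = 0.010699
20 log₁₀(0.010699) = -39.41 dB
∠(j6.5 + 2.9) = arctan(6.5/2.9) = 65.96°
∠(j6.5) = 90.00°
∠G(j6.5) = − (65.96° + 90.00°) = -155.96°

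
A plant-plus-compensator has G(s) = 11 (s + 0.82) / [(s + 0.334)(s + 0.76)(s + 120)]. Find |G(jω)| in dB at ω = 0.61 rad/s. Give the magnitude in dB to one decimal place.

-17.2 dB

|j0.61 + 0.82| = √(0.61² + 0.82²) = 1.022
|j0.61 + 0.334| = √(0.61² + 0.334²) = 0.6955
|j0.61 + 0.76| = √(0.61² + 0.76²) = 0.9745
|j0.61 + 120| = √(0.61² + 120²) = 120
|G(j0.61)| = 11 × 1.022 / (0.6955 × 0.9745 × 120) = 0.13823
20 log₁₀(0.13823) = -17.19 dB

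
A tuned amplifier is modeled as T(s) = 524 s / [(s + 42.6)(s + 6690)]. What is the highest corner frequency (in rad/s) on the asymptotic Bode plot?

Break frequencies occur at each pole and zero magnitude: 42.6 rad/s, 6690 rad/s.
The highest is 6690 rad/s.

6690 rad/s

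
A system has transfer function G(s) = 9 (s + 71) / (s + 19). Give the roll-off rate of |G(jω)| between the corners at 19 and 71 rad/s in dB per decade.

-20 dB/decade

In this band the factors already past their corner are: pole at 19; net slope = -20 dB/decade.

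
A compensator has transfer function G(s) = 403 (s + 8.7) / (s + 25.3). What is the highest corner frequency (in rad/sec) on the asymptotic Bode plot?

25.3 rad/sec

Break frequencies occur at each pole and zero magnitude: 8.7 rad/sec, 25.3 rad/sec.
The highest is 25.3 rad/sec.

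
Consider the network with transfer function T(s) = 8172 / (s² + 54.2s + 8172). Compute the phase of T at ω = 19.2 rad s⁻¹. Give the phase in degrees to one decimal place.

∠[(j19.2)² + 54.2(j19.2) + 8172] = ∠[7803.4 + j1040.6] = 7.60°
∠T(j19.2) = −7.60° = -7.60°

-7.6°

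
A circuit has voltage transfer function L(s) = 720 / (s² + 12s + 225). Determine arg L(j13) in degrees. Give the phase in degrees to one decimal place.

-70.3°

∠[(j13)² + 12(j13) + 225] = ∠[56 + j156] = 70.25°
∠L(j13) = −70.25° = -70.25°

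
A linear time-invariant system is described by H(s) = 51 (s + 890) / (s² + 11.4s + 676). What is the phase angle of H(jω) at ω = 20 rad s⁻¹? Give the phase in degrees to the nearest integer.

-38°

∠(j20 + 890) = arctan(20/890) = 1.29°
∠[(j20)² + 11.4(j20) + 676] = ∠[276 + j228] = 39.56°
∠H(j20) = 1.29° − 39.56° = -38.27°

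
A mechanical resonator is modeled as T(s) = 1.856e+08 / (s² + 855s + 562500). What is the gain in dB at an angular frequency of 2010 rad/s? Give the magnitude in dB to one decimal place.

|(j2010)² + 855(j2010) + 562500| = |-3.4776e+06 + j1.7186e+06| = 3.879e+06
|T(j2010)| = 1.856e+08 / 3.879e+06 = 47.847
20 log₁₀(47.847) = 33.60 dB

33.6 dB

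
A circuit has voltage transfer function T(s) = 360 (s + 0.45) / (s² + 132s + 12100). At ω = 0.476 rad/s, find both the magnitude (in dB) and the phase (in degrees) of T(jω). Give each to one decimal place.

|j0.476 + 0.45| = √(0.476² + 0.45²) = 0.655
|(j0.476)² + 132(j0.476) + 12100| = |12100 + j62.832| = 1.21e+04
|T(j0.476)| = 360 × 0.655 / 1.21e+04 = 0.019489
20 log₁₀(0.019489) = -34.20 dB
∠(j0.476 + 0.45) = arctan(0.476/0.45) = 46.61°
∠[(j0.476)² + 132(j0.476) + 12100] = ∠[12100 + j62.832] = 0.30°
∠T(j0.476) = 46.61° − 0.30° = 46.31°

|T| = -34.2 dB, ∠T = 46.3 deg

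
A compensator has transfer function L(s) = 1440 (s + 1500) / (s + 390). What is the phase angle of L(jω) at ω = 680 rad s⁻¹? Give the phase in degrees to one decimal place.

∠(j680 + 1500) = arctan(680/1500) = 24.39°
∠(j680 + 390) = arctan(680/390) = 60.16°
∠L(j680) = 24.39° − 60.16° = -35.78°

-35.8°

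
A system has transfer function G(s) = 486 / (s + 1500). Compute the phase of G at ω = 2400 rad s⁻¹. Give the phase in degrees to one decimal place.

-58.0 deg

∠(j2400 + 1500) = arctan(2400/1500) = 57.99°
∠G(j2400) = −57.99° = -57.99°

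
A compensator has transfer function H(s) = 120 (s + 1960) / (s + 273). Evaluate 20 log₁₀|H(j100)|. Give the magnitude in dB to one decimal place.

|j100 + 1960| = √(100² + 1960²) = 1963
|j100 + 273| = √(100² + 273²) = 290.7
|H(j100)| = 120 × 1963 / 290.7 = 810.03
20 log₁₀(810.03) = 58.17 dB

58.2 dB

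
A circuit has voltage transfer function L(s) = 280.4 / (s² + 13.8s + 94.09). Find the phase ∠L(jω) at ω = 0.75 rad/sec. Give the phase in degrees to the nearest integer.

∠[(j0.75)² + 13.8(j0.75) + 94.09] = ∠[93.528 + j10.35] = 6.31°
∠L(j0.75) = −6.31° = -6.31°

-6 deg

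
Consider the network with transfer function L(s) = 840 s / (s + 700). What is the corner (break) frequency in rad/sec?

The single real pole at s = −700 gives a corner at ω = 700 rad/sec.

700 rad/sec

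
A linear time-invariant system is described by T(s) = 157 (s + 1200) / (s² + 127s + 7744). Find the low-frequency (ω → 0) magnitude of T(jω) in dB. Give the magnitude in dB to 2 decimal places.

T(0) = 157 × 1200 / 7744 = 24.329
20 log₁₀(24.329) = 27.722 dB

27.72 dB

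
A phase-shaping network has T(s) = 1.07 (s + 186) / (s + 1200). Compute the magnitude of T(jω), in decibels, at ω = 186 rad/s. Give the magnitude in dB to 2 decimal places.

|j186 + 186| = √(186² + 186²) = 263
|j186 + 1200| = √(186² + 1200²) = 1214
|T(j186)| = 1.07 × 263 / 1214 = 0.23178
20 log₁₀(0.23178) = -12.698 dB

-12.70 dB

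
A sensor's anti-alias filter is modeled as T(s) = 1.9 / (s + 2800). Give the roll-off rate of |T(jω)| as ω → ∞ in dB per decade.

-20 dB/decade

With 0 zeros and 1 pole, the high-frequency asymptotic slope is 20 × (0 − 1) = -20 dB/decade.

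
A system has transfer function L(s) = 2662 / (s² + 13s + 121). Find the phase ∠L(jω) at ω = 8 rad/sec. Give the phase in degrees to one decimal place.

-61.3°

∠[(j8)² + 13(j8) + 121] = ∠[57 + j104] = 61.27°
∠L(j8) = −61.27° = -61.27°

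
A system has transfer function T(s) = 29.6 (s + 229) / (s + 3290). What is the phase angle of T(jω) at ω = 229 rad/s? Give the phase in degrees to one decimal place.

∠(j229 + 229) = arctan(229/229) = 45.00°
∠(j229 + 3290) = arctan(229/3290) = 3.98°
∠T(j229) = 45.00° − 3.98° = 41.02°

41.0°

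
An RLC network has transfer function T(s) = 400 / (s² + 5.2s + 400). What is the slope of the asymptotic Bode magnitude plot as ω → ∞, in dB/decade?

With 0 zeros and 2 poles, the high-frequency asymptotic slope is 20 × (0 − 2) = -40 dB/decade.

-40 dB/decade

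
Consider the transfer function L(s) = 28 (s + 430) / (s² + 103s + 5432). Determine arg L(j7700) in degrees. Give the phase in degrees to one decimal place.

-92.4°

∠(j7700 + 430) = arctan(7700/430) = 86.80°
∠[(j7700)² + 103(j7700) + 5432] = ∠[-5.9285e+07 + j7.931e+05] = 179.23°
∠L(j7700) = 86.80° − 179.23° = -92.43°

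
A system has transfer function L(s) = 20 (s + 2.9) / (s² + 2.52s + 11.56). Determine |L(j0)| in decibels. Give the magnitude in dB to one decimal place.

L(0) = 20 × 2.9 / 11.56 = 5.0173
20 log₁₀(5.0173) = 14.01 dB

14.0 dB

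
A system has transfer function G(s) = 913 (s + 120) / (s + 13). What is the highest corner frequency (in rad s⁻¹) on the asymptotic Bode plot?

120 rad s⁻¹

Break frequencies occur at each pole and zero magnitude: 13 rad s⁻¹, 120 rad s⁻¹.
The highest is 120 rad s⁻¹.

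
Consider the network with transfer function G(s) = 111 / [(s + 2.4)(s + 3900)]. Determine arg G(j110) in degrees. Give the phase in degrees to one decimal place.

∠(j110 + 2.4) = arctan(110/2.4) = 88.75°
∠(j110 + 3900) = arctan(110/3900) = 1.62°
∠G(j110) = − (88.75° + 1.62°) = -90.37°

-90.4 deg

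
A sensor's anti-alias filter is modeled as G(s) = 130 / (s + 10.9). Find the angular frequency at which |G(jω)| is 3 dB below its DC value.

For a single-pole low-pass, the −3 dB point is at the pole: ω = 10.9 rad/s.

10.9 rad/s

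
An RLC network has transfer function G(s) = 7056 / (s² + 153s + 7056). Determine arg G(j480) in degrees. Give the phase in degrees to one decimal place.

∠[(j480)² + 153(j480) + 7056] = ∠[-2.2334e+05 + j73440] = 161.80°
∠G(j480) = −161.80° = -161.80°

-161.8°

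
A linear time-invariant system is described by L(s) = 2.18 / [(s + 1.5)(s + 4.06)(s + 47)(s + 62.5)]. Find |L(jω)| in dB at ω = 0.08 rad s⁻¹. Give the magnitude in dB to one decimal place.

|j0.08 + 1.5| = √(0.08² + 1.5²) = 1.502
|j0.08 + 4.06| = √(0.08² + 4.06²) = 4.061
|j0.08 + 47| = √(0.08² + 47²) = 47
|j0.08 + 62.5| = √(0.08² + 62.5²) = 62.5
|L(j0.08)| = 2.18 / (1.502 × 4.061 × 47 × 62.5) = 0.00012166
20 log₁₀(0.00012166) = -78.30 dB

-78.3 dB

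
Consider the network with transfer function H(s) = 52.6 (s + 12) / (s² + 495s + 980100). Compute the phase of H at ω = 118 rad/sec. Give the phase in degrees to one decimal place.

80.7 deg

∠(j118 + 12) = arctan(118/12) = 84.19°
∠[(j118)² + 495(j118) + 980100] = ∠[9.6618e+05 + j58410] = 3.46°
∠H(j118) = 84.19° − 3.46° = 80.73°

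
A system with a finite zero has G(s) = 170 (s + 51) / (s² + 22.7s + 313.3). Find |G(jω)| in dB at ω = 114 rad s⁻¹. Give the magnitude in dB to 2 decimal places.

|j114 + 51| = √(114² + 51²) = 124.9
|(j114)² + 22.7(j114) + 313.3| = |-12683 + j2587.8| = 1.294e+04
|G(j114)| = 170 × 124.9 / 1.294e+04 = 1.6402
20 log₁₀(1.6402) = 4.298 dB

4.30 dB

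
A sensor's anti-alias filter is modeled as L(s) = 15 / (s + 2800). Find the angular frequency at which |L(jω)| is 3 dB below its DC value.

For a single-pole low-pass, the −3 dB point is at the pole: ω = 2800 rad/sec.

2800 rad/sec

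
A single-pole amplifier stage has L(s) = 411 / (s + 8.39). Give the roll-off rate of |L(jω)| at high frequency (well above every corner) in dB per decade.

With 0 zeros and 1 pole, the high-frequency asymptotic slope is 20 × (0 − 1) = -20 dB/decade.

-20 dB/decade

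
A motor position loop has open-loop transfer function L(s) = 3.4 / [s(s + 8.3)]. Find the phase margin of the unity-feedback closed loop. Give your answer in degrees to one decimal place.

Gain crossover: |L(jω)| = 1 at ω ≈ 0.409 rad/s.
∠L(j0.409) = −90° − arctan(0.409/8.3) ≈ -92.82°
PM = 180° + (-92.82°) = 87.18°

87.2 deg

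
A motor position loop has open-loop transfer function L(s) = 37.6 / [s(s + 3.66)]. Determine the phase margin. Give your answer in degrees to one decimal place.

33.1°

Gain crossover: |L(jω)| = 1 at ω ≈ 5.61 rad/sec.
∠L(j5.61) = −90° − arctan(5.61/3.66) ≈ -146.89°
PM = 180° + (-146.89°) = 33.11°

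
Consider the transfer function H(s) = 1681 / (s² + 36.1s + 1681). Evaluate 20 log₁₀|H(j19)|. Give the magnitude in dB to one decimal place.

1.1 dB

|(j19)² + 36.1(j19) + 1681| = |1320 + j685.9| = 1488
|H(j19)| = 1681 / 1488 = 1.13
20 log₁₀(1.13) = 1.06 dB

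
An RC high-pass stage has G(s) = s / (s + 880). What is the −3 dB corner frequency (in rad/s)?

880 rad/s

For a single-pole high-pass, the −3 dB point is at the pole: ω = 880 rad/s.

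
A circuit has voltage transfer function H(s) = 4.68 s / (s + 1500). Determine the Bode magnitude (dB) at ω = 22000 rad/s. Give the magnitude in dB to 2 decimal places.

13.38 dB

|j22000| = 2.2e+04
|j22000 + 1500| = √(22000² + 1500²) = 2.205e+04
|H(j22000)| = 4.68 × 2.2e+04 / 2.205e+04 = 4.6692
20 log₁₀(4.6692) = 13.385 dB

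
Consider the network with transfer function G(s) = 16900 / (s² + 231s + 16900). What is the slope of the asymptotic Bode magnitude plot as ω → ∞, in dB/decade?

With 0 zeros and 2 poles, the high-frequency asymptotic slope is 20 × (0 − 2) = -40 dB/decade.

-40 dB/decade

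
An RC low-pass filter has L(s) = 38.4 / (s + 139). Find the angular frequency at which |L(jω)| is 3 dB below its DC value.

139 rad/s

For a single-pole low-pass, the −3 dB point is at the pole: ω = 139 rad/s.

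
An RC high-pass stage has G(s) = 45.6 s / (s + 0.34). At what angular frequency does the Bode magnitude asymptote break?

The single real pole at s = −0.34 gives a corner at ω = 0.34 rad/s.

0.34 rad/s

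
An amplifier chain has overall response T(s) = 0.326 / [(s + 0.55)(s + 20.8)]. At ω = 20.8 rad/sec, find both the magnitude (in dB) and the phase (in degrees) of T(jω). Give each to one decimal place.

|j20.8 + 0.55| = √(20.8² + 0.55²) = 20.81
|j20.8 + 20.8| = √(20.8² + 20.8²) = 29.42
|T(j20.8)| = 0.326 / (20.81 × 29.42) = 0.00053263
20 log₁₀(0.00053263) = -65.47 dB
∠(j20.8 + 0.55) = arctan(20.8/0.55) = 88.49°
∠(j20.8 + 20.8) = arctan(20.8/20.8) = 45.00°
∠T(j20.8) = − (88.49° + 45.00°) = -133.49°

|T| = -65.5 dB, ∠T = -133.5 deg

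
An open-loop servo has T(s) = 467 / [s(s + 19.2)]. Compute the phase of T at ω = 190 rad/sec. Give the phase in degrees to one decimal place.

-174.2 deg

∠(j190 + 19.2) = arctan(190/19.2) = 84.23°
∠(j190) = 90.00°
∠T(j190) = − (84.23° + 90.00°) = -174.23°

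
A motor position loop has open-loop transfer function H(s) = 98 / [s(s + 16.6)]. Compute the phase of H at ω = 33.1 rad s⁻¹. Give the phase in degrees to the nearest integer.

∠(j33.1 + 16.6) = arctan(33.1/16.6) = 63.37°
∠(j33.1) = 90.00°
∠H(j33.1) = − (63.37° + 90.00°) = -153.37°

-153°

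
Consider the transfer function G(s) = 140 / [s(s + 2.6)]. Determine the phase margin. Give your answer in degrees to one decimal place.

Gain crossover: |G(jω)| = 1 at ω ≈ 11.7 rad/sec.
∠G(j11.7) = −90° − arctan(11.7/2.6) ≈ -167.46°
PM = 180° + (-167.46°) = 12.54°

12.5°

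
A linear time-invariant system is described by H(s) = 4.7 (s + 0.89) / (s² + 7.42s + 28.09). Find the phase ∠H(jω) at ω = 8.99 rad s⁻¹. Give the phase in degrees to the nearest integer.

∠(j8.99 + 0.89) = arctan(8.99/0.89) = 84.35°
∠[(j8.99)² + 7.42(j8.99) + 28.09] = ∠[-52.73 + j66.706] = 128.33°
∠H(j8.99) = 84.35° − 128.33° = -43.98°

-44°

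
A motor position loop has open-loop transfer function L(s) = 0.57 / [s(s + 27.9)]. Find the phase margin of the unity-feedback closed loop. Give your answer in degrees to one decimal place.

90.0°

Gain crossover: |L(jω)| = 1 at ω ≈ 0.0204 rad/sec.
∠L(j0.0204) = −90° − arctan(0.0204/27.9) ≈ -90.04°
PM = 180° + (-90.04°) = 89.96°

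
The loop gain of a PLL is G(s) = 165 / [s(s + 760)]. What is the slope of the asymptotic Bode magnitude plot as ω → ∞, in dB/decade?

-40 dB/decade

With 0 zeros and 2 poles, the high-frequency asymptotic slope is 20 × (0 − 2) = -40 dB/decade.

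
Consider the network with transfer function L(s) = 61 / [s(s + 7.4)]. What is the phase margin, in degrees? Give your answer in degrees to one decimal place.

Gain crossover: |L(jω)| = 1 at ω ≈ 6.28 rad/s.
∠L(j6.28) = −90° − arctan(6.28/7.4) ≈ -130.34°
PM = 180° + (-130.34°) = 49.66°

49.7 deg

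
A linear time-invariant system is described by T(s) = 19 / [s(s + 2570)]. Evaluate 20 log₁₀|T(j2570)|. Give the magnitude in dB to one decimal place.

|j2570 + 2570| = √(2570² + 2570²) = 3635
|j2570| = 2570
|T(j2570)| = 19 / (3635 × 2570) = 2.0341e-06
20 log₁₀(2.0341e-06) = -113.83 dB

-113.8 dB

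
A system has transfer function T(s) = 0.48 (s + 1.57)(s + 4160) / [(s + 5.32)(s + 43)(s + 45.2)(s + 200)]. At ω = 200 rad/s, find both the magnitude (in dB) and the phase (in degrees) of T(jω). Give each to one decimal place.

|T| = -75.5 dB, ∠T = -196.3°

|j200 + 1.57| = √(200² + 1.57²) = 200
|j200 + 4160| = √(200² + 4160²) = 4165
|j200 + 5.32| = √(200² + 5.32²) = 200.1
|j200 + 43| = √(200² + 43²) = 204.6
|j200 + 45.2| = √(200² + 45.2²) = 205
|j200 + 200| = √(200² + 200²) = 282.8
|T(j200)| = 0.48 × 200 × 4165 / (200.1 × 204.6 × 205 × 282.8) = 0.00016845
20 log₁₀(0.00016845) = -75.47 dB
∠(j200 + 1.57) = arctan(200/1.57) = 89.55°
∠(j200 + 4160) = arctan(200/4160) = 2.75°
∠(j200 + 5.32) = arctan(200/5.32) = 88.48°
∠(j200 + 43) = arctan(200/43) = 77.87°
∠(j200 + 45.2) = arctan(200/45.2) = 77.27°
∠(j200 + 200) = arctan(200/200) = 45.00°
∠T(j200) = 89.55° + 2.75° − (88.48° + 77.87° + 77.27° + 45.00°) = -196.30°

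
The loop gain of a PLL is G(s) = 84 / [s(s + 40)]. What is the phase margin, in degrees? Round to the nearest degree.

87 deg

Gain crossover: |G(jω)| = 1 at ω ≈ 2.1 rad s⁻¹.
∠G(j2.1) = −90° − arctan(2.1/40) ≈ -93.00°
PM = 180° + (-93.00°) = 87.00°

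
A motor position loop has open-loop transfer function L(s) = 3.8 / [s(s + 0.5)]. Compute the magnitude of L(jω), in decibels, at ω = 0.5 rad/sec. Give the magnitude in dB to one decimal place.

|j0.5 + 0.5| = √(0.5² + 0.5²) = 0.7071
|j0.5| = 0.5
|L(j0.5)| = 3.8 / (0.7071 × 0.5) = 10.748
20 log₁₀(10.748) = 20.63 dB

20.6 dB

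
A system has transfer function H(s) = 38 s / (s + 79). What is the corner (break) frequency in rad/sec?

The single real pole at s = −79 gives a corner at ω = 79 rad/sec.

79 rad/sec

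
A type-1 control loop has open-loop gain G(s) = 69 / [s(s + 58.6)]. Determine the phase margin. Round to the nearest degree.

89°

Gain crossover: |G(jω)| = 1 at ω ≈ 1.18 rad/s.
∠G(j1.18) = −90° − arctan(1.18/58.6) ≈ -91.15°
PM = 180° + (-91.15°) = 88.85°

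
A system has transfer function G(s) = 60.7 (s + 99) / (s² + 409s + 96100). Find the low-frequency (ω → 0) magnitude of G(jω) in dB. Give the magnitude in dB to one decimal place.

-24.1 dB

G(0) = 60.7 × 99 / 96100 = 0.062532
20 log₁₀(0.062532) = -24.08 dB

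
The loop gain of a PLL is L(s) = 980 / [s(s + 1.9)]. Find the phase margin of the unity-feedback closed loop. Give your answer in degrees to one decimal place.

3.5°

Gain crossover: |L(jω)| = 1 at ω ≈ 31.3 rad/s.
∠L(j31.3) = −90° − arctan(31.3/1.9) ≈ -176.52°
PM = 180° + (-176.52°) = 3.48°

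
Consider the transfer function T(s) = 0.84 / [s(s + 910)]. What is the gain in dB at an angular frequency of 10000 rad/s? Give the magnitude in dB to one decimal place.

-161.6 dB

|j10000 + 910| = √(10000² + 910²) = 1.004e+04
|j10000| = 1e+04
|T(j10000)| = 0.84 / (1.004e+04 × 1e+04) = 8.3654e-09
20 log₁₀(8.3654e-09) = -161.55 dB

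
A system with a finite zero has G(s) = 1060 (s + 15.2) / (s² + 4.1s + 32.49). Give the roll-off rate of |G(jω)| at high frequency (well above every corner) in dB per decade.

With 1 zero and 2 poles, the high-frequency asymptotic slope is 20 × (1 − 2) = -20 dB/decade.

-20 dB/decade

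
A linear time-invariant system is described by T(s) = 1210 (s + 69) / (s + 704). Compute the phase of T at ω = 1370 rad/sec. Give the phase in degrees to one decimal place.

∠(j1370 + 69) = arctan(1370/69) = 87.12°
∠(j1370 + 704) = arctan(1370/704) = 62.80°
∠T(j1370) = 87.12° − 62.80° = 24.31°

24.3°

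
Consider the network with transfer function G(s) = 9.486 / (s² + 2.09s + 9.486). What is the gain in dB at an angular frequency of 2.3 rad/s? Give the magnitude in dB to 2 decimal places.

3.44 dB

|(j2.3)² + 2.09(j2.3) + 9.486| = |4.196 + j4.807| = 6.381
|G(j2.3)| = 9.486 / 6.381 = 1.4867
20 log₁₀(1.4867) = 3.444 dB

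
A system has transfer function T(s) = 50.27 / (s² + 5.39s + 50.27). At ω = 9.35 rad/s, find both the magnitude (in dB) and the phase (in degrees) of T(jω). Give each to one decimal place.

|(j9.35)² + 5.39(j9.35) + 50.27| = |-37.152 + j50.396| = 62.61
|T(j9.35)| = 50.27 / 62.61 = 0.8029
20 log₁₀(0.8029) = -1.91 dB
∠[(j9.35)² + 5.39(j9.35) + 50.27] = ∠[-37.152 + j50.396] = 126.40°
∠T(j9.35) = −126.40° = -126.40°

|T| = -1.9 dB, ∠T = -126.4°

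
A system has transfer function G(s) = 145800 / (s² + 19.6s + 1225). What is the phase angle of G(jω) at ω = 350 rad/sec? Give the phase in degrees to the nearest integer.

∠[(j350)² + 19.6(j350) + 1225] = ∠[-1.2128e+05 + j6860] = 176.76°
∠G(j350) = −176.76° = -176.76°

-177°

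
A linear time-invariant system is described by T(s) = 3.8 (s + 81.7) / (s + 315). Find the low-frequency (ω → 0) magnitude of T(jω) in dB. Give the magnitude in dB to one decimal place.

T(0) = 3.8 × 81.7 / 315 = 0.98559
20 log₁₀(0.98559) = -0.13 dB

-0.1 dB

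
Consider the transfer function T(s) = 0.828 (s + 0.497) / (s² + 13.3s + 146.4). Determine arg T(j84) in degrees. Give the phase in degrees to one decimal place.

∠(j84 + 0.497) = arctan(84/0.497) = 89.66°
∠[(j84)² + 13.3(j84) + 146.4] = ∠[-6909.6 + j1117.2] = 170.82°
∠T(j84) = 89.66° − 170.82° = -81.15°

-81.2°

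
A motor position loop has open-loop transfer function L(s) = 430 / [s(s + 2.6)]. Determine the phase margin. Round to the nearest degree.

Gain crossover: |L(jω)| = 1 at ω ≈ 20.7 rad s⁻¹.
∠L(j20.7) = −90° − arctan(20.7/2.6) ≈ -172.83°
PM = 180° + (-172.83°) = 7.17°

7°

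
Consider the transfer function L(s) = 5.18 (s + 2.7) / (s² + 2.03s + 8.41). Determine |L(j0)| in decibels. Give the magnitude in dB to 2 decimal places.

L(0) = 5.18 × 2.7 / 8.41 = 1.663
20 log₁₀(1.663) = 4.418 dB

4.42 dB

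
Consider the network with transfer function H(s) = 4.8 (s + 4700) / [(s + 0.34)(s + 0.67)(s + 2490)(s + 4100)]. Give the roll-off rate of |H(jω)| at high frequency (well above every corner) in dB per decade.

-60 dB/decade

With 1 zero and 4 poles, the high-frequency asymptotic slope is 20 × (1 − 4) = -60 dB/decade.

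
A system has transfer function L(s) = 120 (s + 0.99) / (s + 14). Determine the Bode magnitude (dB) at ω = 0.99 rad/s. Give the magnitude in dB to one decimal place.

21.6 dB

|j0.99 + 0.99| = √(0.99² + 0.99²) = 1.4
|j0.99 + 14| = √(0.99² + 14²) = 14.03
|L(j0.99)| = 120 × 1.4 / 14.03 = 11.971
20 log₁₀(11.971) = 21.56 dB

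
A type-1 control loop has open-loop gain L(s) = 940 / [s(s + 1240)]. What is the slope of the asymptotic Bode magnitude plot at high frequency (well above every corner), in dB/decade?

-40 dB/decade

With 0 zeros and 2 poles, the high-frequency asymptotic slope is 20 × (0 − 2) = -40 dB/decade.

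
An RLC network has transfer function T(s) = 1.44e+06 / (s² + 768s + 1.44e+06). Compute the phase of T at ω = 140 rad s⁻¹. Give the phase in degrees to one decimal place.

∠[(j140)² + 768(j140) + 1.44e+06] = ∠[1.4204e+06 + j1.0752e+05] = 4.33°
∠T(j140) = −4.33° = -4.33°

-4.3°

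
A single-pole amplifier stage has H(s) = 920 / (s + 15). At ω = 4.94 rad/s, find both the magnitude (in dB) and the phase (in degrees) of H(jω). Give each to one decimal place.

|j4.94 + 15| = √(4.94² + 15²) = 15.79
|H(j4.94)| = 920 / 15.79 = 58.255
20 log₁₀(58.255) = 35.31 dB
∠(j4.94 + 15) = arctan(4.94/15) = 18.23°
∠H(j4.94) = −18.23° = -18.23°

|H| = 35.3 dB, ∠H = -18.2°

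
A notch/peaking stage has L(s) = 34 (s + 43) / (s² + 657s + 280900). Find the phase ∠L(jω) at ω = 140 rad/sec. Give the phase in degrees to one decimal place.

∠(j140 + 43) = arctan(140/43) = 72.93°
∠[(j140)² + 657(j140) + 280900] = ∠[2.613e+05 + j91980] = 19.39°
∠L(j140) = 72.93° − 19.39° = 53.53°

53.5 deg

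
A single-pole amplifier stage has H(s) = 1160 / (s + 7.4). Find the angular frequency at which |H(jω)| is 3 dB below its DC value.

For a single-pole low-pass, the −3 dB point is at the pole: ω = 7.4 rad/s.

7.4 rad/s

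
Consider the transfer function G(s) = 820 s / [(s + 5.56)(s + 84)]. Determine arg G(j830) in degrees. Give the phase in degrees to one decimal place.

-83.8°

∠(j830) = 90.00°
∠(j830 + 5.56) = arctan(830/5.56) = 89.62°
∠(j830 + 84) = arctan(830/84) = 84.22°
∠G(j830) = 90.00° − (89.62° + 84.22°) = -83.84°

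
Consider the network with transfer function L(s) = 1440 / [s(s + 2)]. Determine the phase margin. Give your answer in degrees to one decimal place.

3.0°

Gain crossover: |L(jω)| = 1 at ω ≈ 37.9 rad/s.
∠L(j37.9) = −90° − arctan(37.9/2) ≈ -176.98°
PM = 180° + (-176.98°) = 3.02°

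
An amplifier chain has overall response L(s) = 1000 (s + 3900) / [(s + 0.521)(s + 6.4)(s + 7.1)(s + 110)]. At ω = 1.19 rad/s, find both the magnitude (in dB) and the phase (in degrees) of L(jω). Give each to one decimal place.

|j1.19 + 3900| = √(1.19² + 3900²) = 3900
|j1.19 + 0.521| = √(1.19² + 0.521²) = 1.299
|j1.19 + 6.4| = √(1.19² + 6.4²) = 6.51
|j1.19 + 7.1| = √(1.19² + 7.1²) = 7.199
|j1.19 + 110| = √(1.19² + 110²) = 110
|L(j1.19)| = 1000 × 3900 / (1.299 × 6.51 × 7.199 × 110) = 582.35
20 log₁₀(582.35) = 55.30 dB
∠(j1.19 + 3900) = arctan(1.19/3900) = 0.02°
∠(j1.19 + 0.521) = arctan(1.19/0.521) = 66.36°
∠(j1.19 + 6.4) = arctan(1.19/6.4) = 10.53°
∠(j1.19 + 7.1) = arctan(1.19/7.1) = 9.51°
∠(j1.19 + 110) = arctan(1.19/110) = 0.62°
∠L(j1.19) = 0.02° − (66.36° + 10.53° + 9.51° + 0.62°) = -87.01°

|L| = 55.3 dB, ∠L = -87.0°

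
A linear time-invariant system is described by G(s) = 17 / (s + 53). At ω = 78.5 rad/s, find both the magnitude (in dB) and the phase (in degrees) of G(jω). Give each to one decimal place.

|G| = -14.9 dB, ∠G = -56.0 deg

|j78.5 + 53| = √(78.5² + 53²) = 94.72
|G(j78.5)| = 17 / 94.72 = 0.17948
20 log₁₀(0.17948) = -14.92 dB
∠(j78.5 + 53) = arctan(78.5/53) = 55.97°
∠G(j78.5) = −55.97° = -55.97°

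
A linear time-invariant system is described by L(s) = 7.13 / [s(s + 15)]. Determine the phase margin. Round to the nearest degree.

Gain crossover: |L(jω)| = 1 at ω ≈ 0.475 rad/sec.
∠L(j0.475) = −90° − arctan(0.475/15) ≈ -91.81°
PM = 180° + (-91.81°) = 88.19°

88 deg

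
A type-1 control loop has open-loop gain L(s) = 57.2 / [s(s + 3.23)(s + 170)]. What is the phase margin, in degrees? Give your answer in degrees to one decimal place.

88.1°

Gain crossover: |L(jω)| = 1 at ω ≈ 0.104 rad/s.
∠L(j0.104) = −90° − arctan(0.104/3.23) − arctan(0.104/170) ≈ -91.88°
PM = 180° + (-91.88°) = 88.12°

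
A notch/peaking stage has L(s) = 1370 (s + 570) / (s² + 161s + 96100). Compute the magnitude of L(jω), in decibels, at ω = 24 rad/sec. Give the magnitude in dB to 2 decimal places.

18.25 dB

|j24 + 570| = √(24² + 570²) = 570.5
|(j24)² + 161(j24) + 96100| = |95524 + j3864| = 9.56e+04
|L(j24)| = 1370 × 570.5 / 9.56e+04 = 8.1755
20 log₁₀(8.1755) = 18.250 dB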